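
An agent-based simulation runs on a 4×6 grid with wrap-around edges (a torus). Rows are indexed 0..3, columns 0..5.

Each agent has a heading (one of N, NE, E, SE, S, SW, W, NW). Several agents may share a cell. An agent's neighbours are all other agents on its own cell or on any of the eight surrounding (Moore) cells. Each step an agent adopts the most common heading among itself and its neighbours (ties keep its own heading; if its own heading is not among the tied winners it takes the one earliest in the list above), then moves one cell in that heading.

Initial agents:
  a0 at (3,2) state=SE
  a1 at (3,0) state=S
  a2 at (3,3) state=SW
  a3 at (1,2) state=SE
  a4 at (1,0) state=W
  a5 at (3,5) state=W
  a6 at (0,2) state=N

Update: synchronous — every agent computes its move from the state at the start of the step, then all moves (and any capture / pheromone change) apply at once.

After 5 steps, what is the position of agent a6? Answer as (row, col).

(1, 1)

t=1: a0@(0,3):SE a1@(0,0):S a2@(0,2):SW a3@(2,3):SE a4@(1,5):W a5@(3,4):W a6@(1,3):SE
t=2: a0@(1,4):SE a1@(1,0):S a2@(1,3):SE a3@(3,4):SE a4@(1,4):W a5@(0,5):SE a6@(2,4):SE
t=3: a0@(2,5):SE a1@(2,0):S a2@(2,4):SE a3@(0,5):SE a4@(2,5):SE a5@(1,0):SE a6@(3,5):SE
t=4: a0@(3,0):SE a1@(3,1):SE a2@(3,5):SE a3@(1,0):SE a4@(3,0):SE a5@(2,1):SE a6@(0,0):SE
t=5: a0@(0,1):SE a1@(0,2):SE a2@(0,0):SE a3@(2,1):SE a4@(0,1):SE a5@(3,2):SE a6@(1,1):SE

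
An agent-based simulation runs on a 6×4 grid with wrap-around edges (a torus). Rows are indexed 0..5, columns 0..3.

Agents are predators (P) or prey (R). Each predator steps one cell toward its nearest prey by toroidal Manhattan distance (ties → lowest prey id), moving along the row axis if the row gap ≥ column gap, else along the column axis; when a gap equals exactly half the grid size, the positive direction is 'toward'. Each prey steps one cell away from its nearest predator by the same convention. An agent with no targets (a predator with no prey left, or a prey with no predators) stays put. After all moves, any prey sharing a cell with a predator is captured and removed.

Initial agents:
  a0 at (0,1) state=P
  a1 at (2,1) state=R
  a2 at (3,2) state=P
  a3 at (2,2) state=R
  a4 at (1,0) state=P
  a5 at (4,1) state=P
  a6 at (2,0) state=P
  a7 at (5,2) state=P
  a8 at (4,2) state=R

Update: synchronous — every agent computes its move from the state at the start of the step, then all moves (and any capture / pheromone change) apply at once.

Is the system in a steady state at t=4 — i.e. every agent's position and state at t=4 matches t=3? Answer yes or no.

no

t=1: a0@(1,1):P a2@(2,2):P a3@(1,2):R a4@(2,0):P a5@(4,2):P a6@(2,1):P a7@(4,2):P a8@(5,2):R
t=2: a0@(1,2):P a2@(1,2):P a3@(1,3):R a4@(2,1):P a5@(5,2):P a6@(1,1):P a7@(5,2):P a8@(0,2):R
t=3: a0@(1,3):P a2@(1,3):P a3@(1,0):R a4@(2,2):P a5@(0,2):P a6@(1,2):P a7@(0,2):P a8@(5,2):R
t=4: a0@(1,0):P a2@(1,0):P a3@(1,1):R a4@(2,3):P a5@(5,2):P a6@(1,3):P a7@(5,2):P a8@(4,2):R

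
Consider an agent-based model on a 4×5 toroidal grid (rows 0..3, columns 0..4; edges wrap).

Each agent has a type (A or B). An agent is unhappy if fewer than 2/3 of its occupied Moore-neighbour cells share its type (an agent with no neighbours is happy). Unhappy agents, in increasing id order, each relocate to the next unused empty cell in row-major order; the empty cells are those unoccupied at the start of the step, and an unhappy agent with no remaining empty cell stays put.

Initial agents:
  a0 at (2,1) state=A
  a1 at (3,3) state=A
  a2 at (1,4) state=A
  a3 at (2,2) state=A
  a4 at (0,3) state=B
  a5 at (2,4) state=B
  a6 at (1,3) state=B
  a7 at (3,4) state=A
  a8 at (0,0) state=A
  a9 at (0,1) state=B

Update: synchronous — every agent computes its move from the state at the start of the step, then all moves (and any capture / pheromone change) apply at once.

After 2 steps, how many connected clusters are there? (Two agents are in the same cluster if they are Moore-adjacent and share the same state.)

t=1: a0@(2,1):A a1@(0,2):A a2@(0,4):A a3@(2,2):A a4@(1,0):B a5@(1,1):B a6@(1,2):B a7@(2,0):A a8@(0,0):A a9@(2,3):B
t=2: a0@(0,1):A a1@(0,3):A a2@(1,3):A a3@(1,4):A a4@(2,4):B a5@(3,0):B a6@(3,1):B a7@(3,2):A a8@(3,3):A a9@(3,4):B

2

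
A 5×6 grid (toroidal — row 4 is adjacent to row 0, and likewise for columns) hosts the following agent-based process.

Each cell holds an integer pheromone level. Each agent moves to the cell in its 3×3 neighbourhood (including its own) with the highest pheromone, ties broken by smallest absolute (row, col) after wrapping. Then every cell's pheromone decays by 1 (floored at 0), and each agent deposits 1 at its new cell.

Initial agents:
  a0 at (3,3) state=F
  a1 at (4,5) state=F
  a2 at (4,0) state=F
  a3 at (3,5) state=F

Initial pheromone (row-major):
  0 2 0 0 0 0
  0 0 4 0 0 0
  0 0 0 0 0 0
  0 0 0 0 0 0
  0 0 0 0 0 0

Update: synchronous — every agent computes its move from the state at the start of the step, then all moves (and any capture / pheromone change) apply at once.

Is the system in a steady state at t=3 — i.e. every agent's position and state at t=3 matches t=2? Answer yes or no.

t=1: a0@(2,2) a1@(0,0) a2@(0,1) a3@(2,0) | pheromone: 1 2 0 0 0 0 / 0 0 3 0 0 0 / 1 0 1 0 0 0 / 0 0 0 0 0 0 / 0 0 0 0 0 0
t=2: a0@(1,2) a1@(0,1) a2@(1,2) a3@(2,0) | pheromone: 0 2 0 0 0 0 / 0 0 4 0 0 0 / 1 0 0 0 0 0 / 0 0 0 0 0 0 / 0 0 0 0 0 0
t=3: a0@(1,2) a1@(1,2) a2@(1,2) a3@(2,0) | pheromone: 0 1 0 0 0 0 / 0 0 6 0 0 0 / 1 0 0 0 0 0 / 0 0 0 0 0 0 / 0 0 0 0 0 0

no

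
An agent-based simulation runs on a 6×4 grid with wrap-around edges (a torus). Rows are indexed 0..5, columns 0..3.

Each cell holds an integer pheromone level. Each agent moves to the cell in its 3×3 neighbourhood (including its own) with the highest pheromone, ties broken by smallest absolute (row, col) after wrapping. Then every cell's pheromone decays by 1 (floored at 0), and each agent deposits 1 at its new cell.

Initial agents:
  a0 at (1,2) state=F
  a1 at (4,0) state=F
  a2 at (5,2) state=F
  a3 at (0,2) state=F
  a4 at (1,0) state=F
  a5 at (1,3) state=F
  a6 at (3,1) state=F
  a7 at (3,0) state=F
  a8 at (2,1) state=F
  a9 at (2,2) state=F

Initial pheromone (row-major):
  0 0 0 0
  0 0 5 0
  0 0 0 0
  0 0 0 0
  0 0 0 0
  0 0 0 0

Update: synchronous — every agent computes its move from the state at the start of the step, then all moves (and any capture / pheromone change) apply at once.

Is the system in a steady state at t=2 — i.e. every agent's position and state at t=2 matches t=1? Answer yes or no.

t=1: a0@(1,2) a1@(3,0) a2@(0,1) a3@(1,2) a4@(0,0) a5@(1,2) a6@(2,0) a7@(2,0) a8@(1,2) a9@(1,2) | pheromone: 1 1 0 0 / 0 0 9 0 / 2 0 0 0 / 1 0 0 0 / 0 0 0 0 / 0 0 0 0
t=2: a0@(1,2) a1@(2,0) a2@(1,2) a3@(1,2) a4@(0,0) a5@(1,2) a6@(2,0) a7@(2,0) a8@(1,2) a9@(1,2) | pheromone: 1 0 0 0 / 0 0 14 0 / 4 0 0 0 / 0 0 0 0 / 0 0 0 0 / 0 0 0 0

no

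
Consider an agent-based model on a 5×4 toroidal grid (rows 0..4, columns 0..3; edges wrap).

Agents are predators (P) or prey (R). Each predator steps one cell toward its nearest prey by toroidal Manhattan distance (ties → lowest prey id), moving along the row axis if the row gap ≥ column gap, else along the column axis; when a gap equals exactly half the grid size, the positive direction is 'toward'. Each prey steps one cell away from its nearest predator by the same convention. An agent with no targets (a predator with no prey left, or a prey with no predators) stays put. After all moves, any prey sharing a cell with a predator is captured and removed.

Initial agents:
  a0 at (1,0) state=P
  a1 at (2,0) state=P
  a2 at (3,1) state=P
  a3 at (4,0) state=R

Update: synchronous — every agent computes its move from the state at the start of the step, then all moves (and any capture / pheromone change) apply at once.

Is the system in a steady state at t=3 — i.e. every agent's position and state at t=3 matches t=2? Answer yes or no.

t=1: a0@(0,0):P a1@(3,0):P a2@(4,1):P
t=2: (unchanged — steady state)

yes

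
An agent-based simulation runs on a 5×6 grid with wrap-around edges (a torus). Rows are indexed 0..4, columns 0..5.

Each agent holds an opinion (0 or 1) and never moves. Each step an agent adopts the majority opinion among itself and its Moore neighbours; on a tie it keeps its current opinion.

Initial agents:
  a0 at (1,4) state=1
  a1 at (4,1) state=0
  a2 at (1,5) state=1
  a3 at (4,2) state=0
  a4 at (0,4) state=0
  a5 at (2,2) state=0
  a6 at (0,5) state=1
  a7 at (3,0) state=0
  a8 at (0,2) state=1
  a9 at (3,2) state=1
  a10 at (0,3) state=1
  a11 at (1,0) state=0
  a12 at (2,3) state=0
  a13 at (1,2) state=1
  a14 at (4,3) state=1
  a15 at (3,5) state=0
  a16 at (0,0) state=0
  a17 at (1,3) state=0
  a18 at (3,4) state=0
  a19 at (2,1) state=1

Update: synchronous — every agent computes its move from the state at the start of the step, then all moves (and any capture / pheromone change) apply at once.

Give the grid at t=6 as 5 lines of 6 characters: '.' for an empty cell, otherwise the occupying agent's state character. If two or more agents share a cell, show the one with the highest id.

1.1111
1.1111
.100..
0.0.00
.011..

t=1: a0@(1,4):1 a1@(4,1):0 a2@(1,5):1 a3@(4,2):1 a4@(0,4):1 a5@(2,2):0 a6@(0,5):1 a7@(3,0):0 a8@(0,2):1 a9@(3,2):0 a10@(0,3):1 a11@(1,0):1 a12@(2,3):0 a13@(1,2):1 a14@(4,3):1 a15@(3,5):0 a16@(0,0):0 a17@(1,3):0 a18@(3,4):0 a19@(2,1):1
t=2: a0@(1,4):1 a1@(4,1):0 a2@(1,5):1 a3@(4,2):1 a4@(0,4):1 a5@(2,2):0 a6@(0,5):1 a7@(3,0):0 a8@(0,2):1 a9@(3,2):0 a10@(0,3):1 a11@(1,0):1 a12@(2,3):0 a13@(1,2):1 a14@(4,3):1 a15@(3,5):0 a16@(0,0):1 a17@(1,3):1 a18@(3,4):0 a19@(2,1):1
t=3: (unchanged — steady state)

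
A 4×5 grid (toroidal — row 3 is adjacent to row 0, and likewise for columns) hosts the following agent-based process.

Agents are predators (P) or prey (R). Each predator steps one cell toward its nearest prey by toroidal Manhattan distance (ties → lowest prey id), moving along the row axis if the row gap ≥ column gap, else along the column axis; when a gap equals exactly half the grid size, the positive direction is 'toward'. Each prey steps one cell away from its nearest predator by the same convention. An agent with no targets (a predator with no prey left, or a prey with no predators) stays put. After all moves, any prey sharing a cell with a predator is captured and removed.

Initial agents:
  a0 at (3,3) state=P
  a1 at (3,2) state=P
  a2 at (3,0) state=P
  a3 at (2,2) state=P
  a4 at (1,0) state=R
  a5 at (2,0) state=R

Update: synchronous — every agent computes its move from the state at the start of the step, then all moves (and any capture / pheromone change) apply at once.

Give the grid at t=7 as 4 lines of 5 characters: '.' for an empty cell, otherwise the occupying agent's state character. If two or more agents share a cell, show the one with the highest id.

t=1: a0@(3,4):P a1@(3,1):P a2@(2,0):P a3@(2,1):P a4@(0,0):R a5@(1,0):R
t=2: a0@(0,4):P a1@(0,1):P a2@(1,0):P a3@(1,1):P a5@(0,0):R
t=3: a0@(0,0):P a1@(0,0):P a2@(0,0):P a3@(0,1):P
t=4: (unchanged — steady state)

PP...
.....
.....
.....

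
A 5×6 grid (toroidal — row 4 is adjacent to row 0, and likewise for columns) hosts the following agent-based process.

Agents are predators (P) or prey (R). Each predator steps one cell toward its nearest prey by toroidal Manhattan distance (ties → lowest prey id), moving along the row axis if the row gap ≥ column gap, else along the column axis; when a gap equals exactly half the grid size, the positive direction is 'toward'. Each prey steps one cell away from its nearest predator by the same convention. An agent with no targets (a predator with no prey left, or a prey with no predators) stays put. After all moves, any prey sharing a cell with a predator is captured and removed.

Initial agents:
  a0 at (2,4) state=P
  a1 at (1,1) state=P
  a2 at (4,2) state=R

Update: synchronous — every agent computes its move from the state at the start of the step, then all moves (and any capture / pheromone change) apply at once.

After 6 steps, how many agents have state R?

t=1: a0@(3,4):P a1@(0,1):P a2@(3,2):R
t=2: a0@(3,3):P a1@(4,1):P a2@(3,1):R
t=3: a0@(3,2):P a1@(3,1):P a2@(2,1):R
t=4: a0@(2,2):P a1@(2,1):P a2@(1,1):R
t=5: a0@(1,2):P a1@(1,1):P a2@(0,1):R
t=6: a0@(0,2):P a1@(0,1):P a2@(4,1):R

1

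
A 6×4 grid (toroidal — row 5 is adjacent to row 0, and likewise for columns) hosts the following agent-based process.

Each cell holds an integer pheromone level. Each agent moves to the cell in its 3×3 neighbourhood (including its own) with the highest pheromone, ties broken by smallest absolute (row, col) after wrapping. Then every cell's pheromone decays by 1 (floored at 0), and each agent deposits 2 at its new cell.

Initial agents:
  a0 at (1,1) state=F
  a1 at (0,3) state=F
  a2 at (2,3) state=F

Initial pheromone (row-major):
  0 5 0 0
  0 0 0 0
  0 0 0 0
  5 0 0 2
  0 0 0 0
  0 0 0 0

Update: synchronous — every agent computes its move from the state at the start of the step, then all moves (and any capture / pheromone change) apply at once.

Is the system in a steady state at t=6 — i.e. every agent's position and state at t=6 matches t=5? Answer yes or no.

t=1: a0@(0,1) a1@(0,0) a2@(3,0) | pheromone: 2 6 0 0 / 0 0 0 0 / 0 0 0 0 / 6 0 0 1 / 0 0 0 0 / 0 0 0 0
t=2: a0@(0,1) a1@(0,1) a2@(3,0) | pheromone: 1 9 0 0 / 0 0 0 0 / 0 0 0 0 / 7 0 0 0 / 0 0 0 0 / 0 0 0 0
t=3: a0@(0,1) a1@(0,1) a2@(3,0) | pheromone: 0 12 0 0 / 0 0 0 0 / 0 0 0 0 / 8 0 0 0 / 0 0 0 0 / 0 0 0 0
t=4: a0@(0,1) a1@(0,1) a2@(3,0) | pheromone: 0 15 0 0 / 0 0 0 0 / 0 0 0 0 / 9 0 0 0 / 0 0 0 0 / 0 0 0 0
t=5: a0@(0,1) a1@(0,1) a2@(3,0) | pheromone: 0 18 0 0 / 0 0 0 0 / 0 0 0 0 / 10 0 0 0 / 0 0 0 0 / 0 0 0 0
t=6: a0@(0,1) a1@(0,1) a2@(3,0) | pheromone: 0 21 0 0 / 0 0 0 0 / 0 0 0 0 / 11 0 0 0 / 0 0 0 0 / 0 0 0 0

yes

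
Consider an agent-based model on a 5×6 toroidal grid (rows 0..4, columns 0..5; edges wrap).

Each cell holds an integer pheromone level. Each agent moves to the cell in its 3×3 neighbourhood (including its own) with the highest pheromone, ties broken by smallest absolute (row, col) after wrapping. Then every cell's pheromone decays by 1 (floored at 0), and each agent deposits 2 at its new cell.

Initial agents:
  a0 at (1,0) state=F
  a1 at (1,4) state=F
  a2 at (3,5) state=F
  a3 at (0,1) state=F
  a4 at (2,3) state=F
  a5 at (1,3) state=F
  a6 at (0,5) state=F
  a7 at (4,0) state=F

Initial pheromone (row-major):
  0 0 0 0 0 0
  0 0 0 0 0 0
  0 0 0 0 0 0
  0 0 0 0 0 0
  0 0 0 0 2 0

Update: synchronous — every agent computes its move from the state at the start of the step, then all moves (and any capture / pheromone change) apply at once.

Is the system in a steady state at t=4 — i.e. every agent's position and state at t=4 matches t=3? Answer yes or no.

yes

t=1: a0@(0,0) a1@(0,3) a2@(4,4) a3@(0,0) a4@(1,2) a5@(0,2) a6@(4,4) a7@(0,0) | pheromone: 6 0 2 2 0 0 / 0 0 2 0 0 0 / 0 0 0 0 0 0 / 0 0 0 0 0 0 / 0 0 0 0 5 0
t=2: a0@(0,0) a1@(4,4) a2@(4,4) a3@(0,0) a4@(0,2) a5@(0,2) a6@(4,4) a7@(0,0) | pheromone: 11 0 5 1 0 0 / 0 0 1 0 0 0 / 0 0 0 0 0 0 / 0 0 0 0 0 0 / 0 0 0 0 10 0
t=3: a0@(0,0) a1@(4,4) a2@(4,4) a3@(0,0) a4@(0,2) a5@(0,2) a6@(4,4) a7@(0,0) | pheromone: 16 0 8 0 0 0 / 0 0 0 0 0 0 / 0 0 0 0 0 0 / 0 0 0 0 0 0 / 0 0 0 0 15 0
t=4: a0@(0,0) a1@(4,4) a2@(4,4) a3@(0,0) a4@(0,2) a5@(0,2) a6@(4,4) a7@(0,0) | pheromone: 21 0 11 0 0 0 / 0 0 0 0 0 0 / 0 0 0 0 0 0 / 0 0 0 0 0 0 / 0 0 0 0 20 0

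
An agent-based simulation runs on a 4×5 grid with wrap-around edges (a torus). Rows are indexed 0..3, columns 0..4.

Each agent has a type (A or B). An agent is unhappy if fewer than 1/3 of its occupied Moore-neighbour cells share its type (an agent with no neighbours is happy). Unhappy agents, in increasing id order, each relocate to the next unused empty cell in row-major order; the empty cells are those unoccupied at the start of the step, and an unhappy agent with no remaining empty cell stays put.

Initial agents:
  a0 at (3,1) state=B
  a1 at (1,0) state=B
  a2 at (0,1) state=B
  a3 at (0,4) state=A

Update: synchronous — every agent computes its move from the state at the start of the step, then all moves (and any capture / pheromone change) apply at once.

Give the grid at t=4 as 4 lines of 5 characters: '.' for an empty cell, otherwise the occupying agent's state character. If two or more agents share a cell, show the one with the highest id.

.BA..
B....
.....
.B...

t=1: a0@(3,1):B a1@(1,0):B a2@(0,1):B a3@(0,0):A
t=2: a0@(3,1):B a1@(1,0):B a2@(0,1):B a3@(0,2):A
t=3: a0@(3,1):B a1@(1,0):B a2@(0,1):B a3@(0,0):A
t=4: a0@(3,1):B a1@(1,0):B a2@(0,1):B a3@(0,2):A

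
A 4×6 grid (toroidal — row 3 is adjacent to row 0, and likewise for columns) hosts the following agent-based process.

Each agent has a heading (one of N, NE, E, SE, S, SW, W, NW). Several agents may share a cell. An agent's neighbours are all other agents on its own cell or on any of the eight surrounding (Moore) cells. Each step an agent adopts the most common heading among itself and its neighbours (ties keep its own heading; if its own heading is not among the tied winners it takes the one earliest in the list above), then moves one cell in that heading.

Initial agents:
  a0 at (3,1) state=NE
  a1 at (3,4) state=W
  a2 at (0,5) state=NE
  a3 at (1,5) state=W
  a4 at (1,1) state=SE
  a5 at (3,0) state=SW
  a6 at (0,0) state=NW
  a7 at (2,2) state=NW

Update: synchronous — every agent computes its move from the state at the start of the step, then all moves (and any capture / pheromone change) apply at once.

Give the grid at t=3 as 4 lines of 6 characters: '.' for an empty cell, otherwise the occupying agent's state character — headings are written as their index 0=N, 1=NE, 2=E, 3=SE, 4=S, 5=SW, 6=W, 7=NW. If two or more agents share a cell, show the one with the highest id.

..617.
..61..
....7.
.6...7

t=1: a0@(2,0):NW a1@(3,3):W a2@(0,4):W a3@(1,4):W a4@(0,0):NW a5@(2,1):NE a6@(3,1):NE a7@(1,1):NW
t=2: a0@(1,5):NW a1@(3,2):W a2@(0,3):W a3@(1,3):W a4@(3,5):NW a5@(1,2):NE a6@(2,2):NE a7@(0,0):NW
t=3: a0@(0,4):NW a1@(3,1):W a2@(0,2):W a3@(1,2):W a4@(2,4):NW a5@(0,3):NE a6@(1,3):NE a7@(3,5):NW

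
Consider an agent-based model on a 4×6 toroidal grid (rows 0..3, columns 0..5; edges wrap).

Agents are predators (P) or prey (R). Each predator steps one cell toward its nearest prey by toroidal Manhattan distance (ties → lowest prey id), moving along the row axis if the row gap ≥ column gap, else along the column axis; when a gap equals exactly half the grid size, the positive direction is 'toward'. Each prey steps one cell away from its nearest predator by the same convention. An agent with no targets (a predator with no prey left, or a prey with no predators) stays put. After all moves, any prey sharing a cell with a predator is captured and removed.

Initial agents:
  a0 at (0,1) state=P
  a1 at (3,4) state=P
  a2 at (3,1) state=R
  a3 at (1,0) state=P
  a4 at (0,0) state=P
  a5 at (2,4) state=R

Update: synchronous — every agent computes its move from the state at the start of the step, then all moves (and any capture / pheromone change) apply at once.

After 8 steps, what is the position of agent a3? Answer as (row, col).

(0, 1)

t=1: a0@(3,1):P a1@(2,4):P a2@(2,1):R a3@(2,0):P a4@(3,0):P a5@(1,4):R
t=2: a0@(2,1):P a1@(1,4):P a2@(1,1):R a3@(2,1):P a4@(2,0):P a5@(0,4):R
t=3: a0@(1,1):P a1@(0,4):P a2@(0,1):R a3@(1,1):P a4@(1,0):P a5@(3,4):R
t=4: a0@(0,1):P a1@(3,4):P a2@(3,1):R a3@(0,1):P a4@(0,0):P a5@(2,4):R
t=5: a0@(3,1):P a1@(2,4):P a2@(2,1):R a3@(3,1):P a4@(3,0):P a5@(1,4):R
t=6: a0@(2,1):P a1@(1,4):P a2@(1,1):R a3@(2,1):P a4@(2,0):P a5@(0,4):R
t=7: a0@(1,1):P a1@(0,4):P a2@(0,1):R a3@(1,1):P a4@(1,0):P a5@(3,4):R
t=8: a0@(0,1):P a1@(3,4):P a2@(3,1):R a3@(0,1):P a4@(0,0):P a5@(2,4):R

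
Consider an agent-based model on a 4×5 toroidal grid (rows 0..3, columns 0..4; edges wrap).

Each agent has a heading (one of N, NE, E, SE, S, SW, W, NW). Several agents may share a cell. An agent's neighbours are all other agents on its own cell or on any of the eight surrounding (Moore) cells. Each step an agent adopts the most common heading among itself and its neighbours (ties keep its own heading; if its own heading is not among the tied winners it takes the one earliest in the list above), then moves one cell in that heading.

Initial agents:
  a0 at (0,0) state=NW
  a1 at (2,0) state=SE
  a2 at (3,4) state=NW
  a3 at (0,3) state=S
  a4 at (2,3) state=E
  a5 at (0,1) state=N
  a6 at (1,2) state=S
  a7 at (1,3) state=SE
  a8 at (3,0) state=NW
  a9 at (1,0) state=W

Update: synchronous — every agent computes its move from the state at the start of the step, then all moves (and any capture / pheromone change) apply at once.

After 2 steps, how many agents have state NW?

8

t=1: a0@(3,4):NW a1@(1,4):NW a2@(2,3):NW a3@(1,3):S a4@(2,4):E a5@(3,0):NW a6@(2,2):S a7@(2,3):S a8@(2,4):NW a9@(1,4):W
t=2: a0@(2,3):NW a1@(0,3):NW a2@(1,2):NW a3@(2,3):S a4@(1,3):NW a5@(2,4):NW a6@(3,2):S a7@(1,2):NW a8@(1,3):NW a9@(0,3):NW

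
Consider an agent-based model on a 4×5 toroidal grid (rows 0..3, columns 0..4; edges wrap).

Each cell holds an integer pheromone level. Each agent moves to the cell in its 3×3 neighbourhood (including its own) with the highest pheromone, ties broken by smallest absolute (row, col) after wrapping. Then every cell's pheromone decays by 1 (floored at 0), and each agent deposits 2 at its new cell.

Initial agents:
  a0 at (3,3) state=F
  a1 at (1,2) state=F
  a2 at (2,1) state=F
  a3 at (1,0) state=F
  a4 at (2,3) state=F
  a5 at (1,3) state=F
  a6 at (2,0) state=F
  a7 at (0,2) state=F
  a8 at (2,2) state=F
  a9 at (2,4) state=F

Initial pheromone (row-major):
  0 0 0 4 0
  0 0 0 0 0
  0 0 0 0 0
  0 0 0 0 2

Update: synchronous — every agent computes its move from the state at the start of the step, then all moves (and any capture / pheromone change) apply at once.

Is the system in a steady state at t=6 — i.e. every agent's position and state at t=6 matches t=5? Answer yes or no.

yes

t=1: a0@(0,3) a1@(0,3) a2@(1,0) a3@(0,0) a4@(3,4) a5@(0,3) a6@(3,4) a7@(0,3) a8@(1,1) a9@(3,4) | pheromone: 2 0 0 11 0 / 2 2 0 0 0 / 0 0 0 0 0 / 0 0 0 0 7
t=2: a0@(0,3) a1@(0,3) a2@(0,0) a3@(3,4) a4@(0,3) a5@(0,3) a6@(0,3) a7@(0,3) a8@(0,0) a9@(0,3) | pheromone: 5 0 0 24 0 / 1 1 0 0 0 / 0 0 0 0 0 / 0 0 0 0 8
t=3: a0@(0,3) a1@(0,3) a2@(3,4) a3@(0,3) a4@(0,3) a5@(0,3) a6@(0,3) a7@(0,3) a8@(3,4) a9@(0,3) | pheromone: 4 0 0 39 0 / 0 0 0 0 0 / 0 0 0 0 0 / 0 0 0 0 11
t=4: a0@(0,3) a1@(0,3) a2@(0,3) a3@(0,3) a4@(0,3) a5@(0,3) a6@(0,3) a7@(0,3) a8@(0,3) a9@(0,3) | pheromone: 3 0 0 58 0 / 0 0 0 0 0 / 0 0 0 0 0 / 0 0 0 0 10
t=5: a0@(0,3) a1@(0,3) a2@(0,3) a3@(0,3) a4@(0,3) a5@(0,3) a6@(0,3) a7@(0,3) a8@(0,3) a9@(0,3) | pheromone: 2 0 0 77 0 / 0 0 0 0 0 / 0 0 0 0 0 / 0 0 0 0 9
t=6: a0@(0,3) a1@(0,3) a2@(0,3) a3@(0,3) a4@(0,3) a5@(0,3) a6@(0,3) a7@(0,3) a8@(0,3) a9@(0,3) | pheromone: 1 0 0 96 0 / 0 0 0 0 0 / 0 0 0 0 0 / 0 0 0 0 8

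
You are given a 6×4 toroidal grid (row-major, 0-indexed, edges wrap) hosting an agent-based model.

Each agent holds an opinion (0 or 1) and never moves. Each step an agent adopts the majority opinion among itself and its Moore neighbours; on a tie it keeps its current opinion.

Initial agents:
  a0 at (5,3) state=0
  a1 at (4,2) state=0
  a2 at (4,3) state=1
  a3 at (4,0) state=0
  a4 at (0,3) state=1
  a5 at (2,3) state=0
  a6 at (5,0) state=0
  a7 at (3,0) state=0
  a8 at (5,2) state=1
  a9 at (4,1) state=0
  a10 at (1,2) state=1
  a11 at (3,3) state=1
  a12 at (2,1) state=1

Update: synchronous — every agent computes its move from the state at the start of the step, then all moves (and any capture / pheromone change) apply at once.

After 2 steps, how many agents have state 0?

10

t=1: a0@(5,3):0 a1@(4,2):0 a2@(4,3):0 a3@(4,0):0 a4@(0,3):1 a5@(2,3):0 a6@(5,0):0 a7@(3,0):0 a8@(5,2):1 a9@(4,1):0 a10@(1,2):1 a11@(3,3):0 a12@(2,1):1
t=2: a0@(5,3):0 a1@(4,2):0 a2@(4,3):0 a3@(4,0):0 a4@(0,3):1 a5@(2,3):0 a6@(5,0):0 a7@(3,0):0 a8@(5,2):0 a9@(4,1):0 a10@(1,2):1 a11@(3,3):0 a12@(2,1):1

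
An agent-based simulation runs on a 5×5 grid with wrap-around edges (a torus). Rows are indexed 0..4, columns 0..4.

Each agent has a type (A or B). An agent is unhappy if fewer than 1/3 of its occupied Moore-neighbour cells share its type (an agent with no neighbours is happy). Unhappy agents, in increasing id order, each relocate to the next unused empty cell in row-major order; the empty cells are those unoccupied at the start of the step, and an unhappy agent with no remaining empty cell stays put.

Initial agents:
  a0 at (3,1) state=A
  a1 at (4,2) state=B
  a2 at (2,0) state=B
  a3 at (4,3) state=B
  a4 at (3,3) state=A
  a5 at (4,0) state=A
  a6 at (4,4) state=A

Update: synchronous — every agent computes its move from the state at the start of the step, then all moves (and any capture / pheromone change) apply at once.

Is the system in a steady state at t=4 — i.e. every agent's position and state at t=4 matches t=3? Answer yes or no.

t=1: a0@(3,1):A a1@(4,2):B a2@(0,0):B a3@(4,3):B a4@(3,3):A a5@(4,0):A a6@(4,4):A
t=2: a0@(3,1):A a1@(4,2):B a2@(0,1):B a3@(4,3):B a4@(3,3):A a5@(4,0):A a6@(4,4):A
t=3: (unchanged — steady state)

yes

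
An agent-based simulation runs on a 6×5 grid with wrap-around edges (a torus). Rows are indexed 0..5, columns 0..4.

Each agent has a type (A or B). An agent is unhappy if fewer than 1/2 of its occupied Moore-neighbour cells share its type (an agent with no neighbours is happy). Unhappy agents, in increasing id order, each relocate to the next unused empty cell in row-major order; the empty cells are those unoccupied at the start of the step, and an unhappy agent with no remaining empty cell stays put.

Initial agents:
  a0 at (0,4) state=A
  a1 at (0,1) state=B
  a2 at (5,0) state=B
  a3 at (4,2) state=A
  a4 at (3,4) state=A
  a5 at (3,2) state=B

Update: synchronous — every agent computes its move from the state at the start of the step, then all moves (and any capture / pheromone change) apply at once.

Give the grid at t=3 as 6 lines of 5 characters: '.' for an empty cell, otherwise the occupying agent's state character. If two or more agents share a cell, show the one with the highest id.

t=1: a0@(0,0):A a1@(0,1):B a2@(5,0):B a3@(0,2):A a4@(3,4):A a5@(0,3):B
t=2: a0@(0,4):A a1@(1,0):B a2@(5,0):B a3@(1,1):A a4@(3,4):A a5@(1,2):B
t=3: a0@(0,0):A a1@(0,1):B a2@(0,2):B a3@(0,3):A a4@(3,4):A a5@(1,3):B

ABBA.
...B.
.....
....A
.....
.....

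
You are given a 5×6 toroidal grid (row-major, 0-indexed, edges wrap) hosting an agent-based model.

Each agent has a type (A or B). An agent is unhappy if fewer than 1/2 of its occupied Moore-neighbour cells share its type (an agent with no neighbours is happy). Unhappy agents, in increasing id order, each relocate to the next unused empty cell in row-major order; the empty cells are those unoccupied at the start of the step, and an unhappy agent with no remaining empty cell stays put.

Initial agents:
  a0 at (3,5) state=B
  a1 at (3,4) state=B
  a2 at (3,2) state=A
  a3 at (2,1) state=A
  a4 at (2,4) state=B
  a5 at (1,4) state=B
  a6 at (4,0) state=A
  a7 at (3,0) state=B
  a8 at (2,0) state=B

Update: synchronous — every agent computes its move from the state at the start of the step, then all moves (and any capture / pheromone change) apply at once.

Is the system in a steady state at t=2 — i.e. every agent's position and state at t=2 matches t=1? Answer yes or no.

t=1: a0@(3,5):B a1@(3,4):B a2@(3,2):A a3@(0,0):A a4@(2,4):B a5@(1,4):B a6@(0,1):A a7@(3,0):B a8@(2,0):B
t=2: (unchanged — steady state)

yes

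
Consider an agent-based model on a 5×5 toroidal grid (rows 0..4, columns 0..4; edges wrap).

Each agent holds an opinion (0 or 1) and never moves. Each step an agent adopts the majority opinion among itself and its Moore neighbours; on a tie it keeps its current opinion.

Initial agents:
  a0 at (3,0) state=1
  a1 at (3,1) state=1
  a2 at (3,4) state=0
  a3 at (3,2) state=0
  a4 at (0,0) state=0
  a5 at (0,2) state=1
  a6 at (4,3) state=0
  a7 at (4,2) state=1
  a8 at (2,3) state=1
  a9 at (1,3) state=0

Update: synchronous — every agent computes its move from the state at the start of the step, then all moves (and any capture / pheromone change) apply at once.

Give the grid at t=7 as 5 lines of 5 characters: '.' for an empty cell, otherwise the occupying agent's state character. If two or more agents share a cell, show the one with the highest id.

0.1..
...1.
...0.
111.0
..11.

t=1: a0@(3,0):1 a1@(3,1):1 a2@(3,4):0 a3@(3,2):1 a4@(0,0):0 a5@(0,2):1 a6@(4,3):0 a7@(4,2):1 a8@(2,3):0 a9@(1,3):1
t=2: a0@(3,0):1 a1@(3,1):1 a2@(3,4):0 a3@(3,2):1 a4@(0,0):0 a5@(0,2):1 a6@(4,3):1 a7@(4,2):1 a8@(2,3):0 a9@(1,3):1
t=3: (unchanged — steady state)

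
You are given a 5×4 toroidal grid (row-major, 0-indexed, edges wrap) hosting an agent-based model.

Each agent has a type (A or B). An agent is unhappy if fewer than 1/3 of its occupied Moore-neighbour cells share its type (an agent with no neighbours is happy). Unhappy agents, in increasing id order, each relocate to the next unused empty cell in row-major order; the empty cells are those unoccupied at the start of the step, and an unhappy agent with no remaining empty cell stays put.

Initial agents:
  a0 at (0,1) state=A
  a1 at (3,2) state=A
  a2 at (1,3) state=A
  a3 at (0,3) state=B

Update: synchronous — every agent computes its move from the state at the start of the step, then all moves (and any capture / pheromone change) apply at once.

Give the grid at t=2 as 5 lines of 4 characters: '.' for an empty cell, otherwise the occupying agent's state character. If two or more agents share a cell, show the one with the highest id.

AA.B
....
....
..A.
....

t=1: a0@(0,1):A a1@(3,2):A a2@(0,0):A a3@(0,2):B
t=2: a0@(0,1):A a1@(3,2):A a2@(0,0):A a3@(0,3):B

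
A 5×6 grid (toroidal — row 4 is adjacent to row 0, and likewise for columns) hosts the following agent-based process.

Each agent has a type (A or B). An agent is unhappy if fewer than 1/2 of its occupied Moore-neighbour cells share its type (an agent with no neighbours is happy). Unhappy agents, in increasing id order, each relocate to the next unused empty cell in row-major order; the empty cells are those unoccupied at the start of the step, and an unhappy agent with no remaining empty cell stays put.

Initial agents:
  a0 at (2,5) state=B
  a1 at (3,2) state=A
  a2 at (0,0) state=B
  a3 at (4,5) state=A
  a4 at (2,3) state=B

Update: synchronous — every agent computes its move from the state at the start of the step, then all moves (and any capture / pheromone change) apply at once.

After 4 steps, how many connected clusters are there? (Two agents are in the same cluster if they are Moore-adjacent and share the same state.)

3

t=1: a0@(2,5):B a1@(0,1):A a2@(0,2):B a3@(0,3):A a4@(0,4):B
t=2: a0@(2,5):B a1@(0,0):A a2@(0,5):B a3@(1,0):A a4@(1,1):B
t=3: a0@(0,1):B a1@(0,2):A a2@(0,3):B a3@(0,4):A a4@(1,2):B
t=4: a0@(0,1):B a1@(0,0):A a2@(0,5):B a3@(1,0):A a4@(1,2):B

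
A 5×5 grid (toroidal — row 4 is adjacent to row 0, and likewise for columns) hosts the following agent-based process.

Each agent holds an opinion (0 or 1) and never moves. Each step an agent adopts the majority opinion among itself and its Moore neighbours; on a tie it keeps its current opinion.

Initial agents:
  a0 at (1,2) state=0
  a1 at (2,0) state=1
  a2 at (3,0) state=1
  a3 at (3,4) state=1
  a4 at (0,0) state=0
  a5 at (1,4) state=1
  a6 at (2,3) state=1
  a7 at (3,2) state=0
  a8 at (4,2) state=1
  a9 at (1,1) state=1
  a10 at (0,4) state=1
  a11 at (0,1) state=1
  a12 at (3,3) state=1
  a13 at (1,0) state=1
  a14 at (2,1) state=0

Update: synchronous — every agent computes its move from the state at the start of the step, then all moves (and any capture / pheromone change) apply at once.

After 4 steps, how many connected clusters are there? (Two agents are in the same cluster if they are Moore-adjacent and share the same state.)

t=1: a0@(1,2):1 a1@(2,0):1 a2@(3,0):1 a3@(3,4):1 a4@(0,0):1 a5@(1,4):1 a6@(2,3):1 a7@(3,2):1 a8@(4,2):1 a9@(1,1):1 a10@(0,4):1 a11@(0,1):1 a12@(3,3):1 a13@(1,0):1 a14@(2,1):1
t=2: (unchanged — steady state)

1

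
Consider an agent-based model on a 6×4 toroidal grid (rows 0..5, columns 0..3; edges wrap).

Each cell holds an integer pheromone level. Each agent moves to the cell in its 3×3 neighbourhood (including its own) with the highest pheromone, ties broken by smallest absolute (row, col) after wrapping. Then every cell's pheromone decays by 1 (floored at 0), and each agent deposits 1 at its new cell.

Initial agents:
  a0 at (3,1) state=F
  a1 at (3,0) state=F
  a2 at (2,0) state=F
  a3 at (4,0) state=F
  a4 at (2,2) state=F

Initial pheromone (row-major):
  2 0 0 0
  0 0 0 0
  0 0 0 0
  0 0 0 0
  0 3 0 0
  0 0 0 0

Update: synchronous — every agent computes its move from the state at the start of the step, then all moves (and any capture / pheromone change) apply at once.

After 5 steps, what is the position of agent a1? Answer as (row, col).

(4, 1)

t=1: a0@(4,1) a1@(4,1) a2@(1,0) a3@(4,1) a4@(1,1) | pheromone: 1 0 0 0 / 1 1 0 0 / 0 0 0 0 / 0 0 0 0 / 0 5 0 0 / 0 0 0 0
t=2: a0@(4,1) a1@(4,1) a2@(0,0) a3@(4,1) a4@(0,0) | pheromone: 2 0 0 0 / 0 0 0 0 / 0 0 0 0 / 0 0 0 0 / 0 7 0 0 / 0 0 0 0
t=3: a0@(4,1) a1@(4,1) a2@(0,0) a3@(4,1) a4@(0,0) | pheromone: 3 0 0 0 / 0 0 0 0 / 0 0 0 0 / 0 0 0 0 / 0 9 0 0 / 0 0 0 0
t=4: a0@(4,1) a1@(4,1) a2@(0,0) a3@(4,1) a4@(0,0) | pheromone: 4 0 0 0 / 0 0 0 0 / 0 0 0 0 / 0 0 0 0 / 0 11 0 0 / 0 0 0 0
t=5: a0@(4,1) a1@(4,1) a2@(0,0) a3@(4,1) a4@(0,0) | pheromone: 5 0 0 0 / 0 0 0 0 / 0 0 0 0 / 0 0 0 0 / 0 13 0 0 / 0 0 0 0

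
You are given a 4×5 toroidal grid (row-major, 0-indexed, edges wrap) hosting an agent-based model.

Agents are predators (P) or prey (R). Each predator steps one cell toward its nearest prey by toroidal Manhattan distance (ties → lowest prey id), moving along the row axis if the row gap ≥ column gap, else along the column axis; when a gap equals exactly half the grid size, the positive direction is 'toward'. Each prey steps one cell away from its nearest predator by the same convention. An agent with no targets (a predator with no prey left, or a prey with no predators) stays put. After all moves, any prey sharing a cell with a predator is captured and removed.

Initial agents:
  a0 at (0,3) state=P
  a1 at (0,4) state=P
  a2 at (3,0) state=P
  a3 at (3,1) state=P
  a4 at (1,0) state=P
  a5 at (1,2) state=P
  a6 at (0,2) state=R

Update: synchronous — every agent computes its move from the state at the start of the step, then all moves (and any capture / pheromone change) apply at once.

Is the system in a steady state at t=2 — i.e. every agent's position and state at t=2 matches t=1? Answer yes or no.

t=1: a0@(0,2):P a1@(0,3):P a2@(3,1):P a3@(0,1):P a4@(1,1):P a5@(0,2):P
t=2: (unchanged — steady state)

yes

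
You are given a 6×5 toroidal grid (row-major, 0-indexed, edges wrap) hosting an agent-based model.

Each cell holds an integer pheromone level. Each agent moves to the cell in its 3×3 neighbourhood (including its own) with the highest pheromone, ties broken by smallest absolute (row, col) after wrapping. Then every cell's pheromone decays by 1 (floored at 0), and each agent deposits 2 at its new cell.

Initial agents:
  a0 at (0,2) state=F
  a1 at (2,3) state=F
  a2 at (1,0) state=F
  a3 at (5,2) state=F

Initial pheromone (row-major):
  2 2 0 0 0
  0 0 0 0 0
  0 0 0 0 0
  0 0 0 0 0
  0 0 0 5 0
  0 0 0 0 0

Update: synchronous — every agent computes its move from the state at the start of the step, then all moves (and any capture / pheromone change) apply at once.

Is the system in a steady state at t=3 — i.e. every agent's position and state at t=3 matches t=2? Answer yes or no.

no

t=1: a0@(0,1) a1@(1,2) a2@(0,0) a3@(4,3) | pheromone: 3 3 0 0 0 / 0 0 2 0 0 / 0 0 0 0 0 / 0 0 0 0 0 / 0 0 0 6 0 / 0 0 0 0 0
t=2: a0@(0,0) a1@(0,1) a2@(0,0) a3@(4,3) | pheromone: 6 4 0 0 0 / 0 0 1 0 0 / 0 0 0 0 0 / 0 0 0 0 0 / 0 0 0 7 0 / 0 0 0 0 0
t=3: a0@(0,0) a1@(0,0) a2@(0,0) a3@(4,3) | pheromone: 11 3 0 0 0 / 0 0 0 0 0 / 0 0 0 0 0 / 0 0 0 0 0 / 0 0 0 8 0 / 0 0 0 0 0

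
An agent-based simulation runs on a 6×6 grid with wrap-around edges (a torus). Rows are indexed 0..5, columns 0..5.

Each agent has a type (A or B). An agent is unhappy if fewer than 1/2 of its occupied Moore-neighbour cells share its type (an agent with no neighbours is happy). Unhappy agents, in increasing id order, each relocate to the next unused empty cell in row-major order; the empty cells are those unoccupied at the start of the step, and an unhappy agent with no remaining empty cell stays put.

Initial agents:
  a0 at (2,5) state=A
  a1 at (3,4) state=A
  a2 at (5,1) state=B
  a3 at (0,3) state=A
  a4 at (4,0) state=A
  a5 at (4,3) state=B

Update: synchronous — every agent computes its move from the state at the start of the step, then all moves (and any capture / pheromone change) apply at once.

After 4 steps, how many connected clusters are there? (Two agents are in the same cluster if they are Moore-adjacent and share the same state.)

t=1: a0@(2,5):A a1@(3,4):A a2@(0,0):B a3@(0,3):A a4@(0,1):A a5@(0,2):B
t=2: a0@(2,5):A a1@(3,4):A a2@(0,4):B a3@(0,5):A a4@(1,0):A a5@(1,1):B
t=3: a0@(2,5):A a1@(3,4):A a2@(0,0):B a3@(0,5):A a4@(1,0):A a5@(0,1):B
t=4: a0@(2,5):A a1@(3,4):A a2@(0,2):B a3@(0,5):A a4@(1,0):A a5@(0,1):B

2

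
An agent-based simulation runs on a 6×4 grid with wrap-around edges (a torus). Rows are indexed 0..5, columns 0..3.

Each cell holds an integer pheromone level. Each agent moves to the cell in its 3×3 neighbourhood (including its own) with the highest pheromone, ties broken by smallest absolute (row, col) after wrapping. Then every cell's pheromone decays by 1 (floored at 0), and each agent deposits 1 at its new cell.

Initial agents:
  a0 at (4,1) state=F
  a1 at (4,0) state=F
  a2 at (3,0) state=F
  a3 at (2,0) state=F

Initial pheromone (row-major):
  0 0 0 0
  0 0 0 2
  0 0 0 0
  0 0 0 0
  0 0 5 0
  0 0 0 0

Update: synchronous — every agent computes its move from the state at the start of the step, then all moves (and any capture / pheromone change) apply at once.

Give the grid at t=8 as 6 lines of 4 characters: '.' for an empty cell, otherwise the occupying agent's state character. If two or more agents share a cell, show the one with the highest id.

t=1: a0@(4,2) a1@(3,0) a2@(2,0) a3@(1,3) | pheromone: 0 0 0 0 / 0 0 0 2 / 1 0 0 0 / 1 0 0 0 / 0 0 5 0 / 0 0 0 0
t=2: a0@(4,2) a1@(2,0) a2@(1,3) a3@(1,3) | pheromone: 0 0 0 0 / 0 0 0 3 / 1 0 0 0 / 0 0 0 0 / 0 0 5 0 / 0 0 0 0
t=3: a0@(4,2) a1@(1,3) a2@(1,3) a3@(1,3) | pheromone: 0 0 0 0 / 0 0 0 5 / 0 0 0 0 / 0 0 0 0 / 0 0 5 0 / 0 0 0 0
t=4: a0@(4,2) a1@(1,3) a2@(1,3) a3@(1,3) | pheromone: 0 0 0 0 / 0 0 0 7 / 0 0 0 0 / 0 0 0 0 / 0 0 5 0 / 0 0 0 0
t=5: a0@(4,2) a1@(1,3) a2@(1,3) a3@(1,3) | pheromone: 0 0 0 0 / 0 0 0 9 / 0 0 0 0 / 0 0 0 0 / 0 0 5 0 / 0 0 0 0
t=6: a0@(4,2) a1@(1,3) a2@(1,3) a3@(1,3) | pheromone: 0 0 0 0 / 0 0 0 11 / 0 0 0 0 / 0 0 0 0 / 0 0 5 0 / 0 0 0 0
t=7: a0@(4,2) a1@(1,3) a2@(1,3) a3@(1,3) | pheromone: 0 0 0 0 / 0 0 0 13 / 0 0 0 0 / 0 0 0 0 / 0 0 5 0 / 0 0 0 0
t=8: a0@(4,2) a1@(1,3) a2@(1,3) a3@(1,3) | pheromone: 0 0 0 0 / 0 0 0 15 / 0 0 0 0 / 0 0 0 0 / 0 0 5 0 / 0 0 0 0

....
...F
....
....
..F.
....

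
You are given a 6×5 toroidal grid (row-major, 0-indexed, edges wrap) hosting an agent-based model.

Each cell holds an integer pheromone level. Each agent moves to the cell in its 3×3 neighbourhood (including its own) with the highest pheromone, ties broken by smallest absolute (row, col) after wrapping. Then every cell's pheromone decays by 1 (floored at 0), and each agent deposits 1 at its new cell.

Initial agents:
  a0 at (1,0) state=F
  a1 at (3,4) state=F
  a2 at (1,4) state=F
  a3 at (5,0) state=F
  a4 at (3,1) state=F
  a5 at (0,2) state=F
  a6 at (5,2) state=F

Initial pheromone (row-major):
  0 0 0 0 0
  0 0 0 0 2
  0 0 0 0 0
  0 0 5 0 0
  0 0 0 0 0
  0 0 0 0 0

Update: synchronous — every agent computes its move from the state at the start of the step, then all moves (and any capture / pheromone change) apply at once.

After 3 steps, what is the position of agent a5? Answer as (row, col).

(0, 1)

t=1: a0@(1,4) a1@(2,0) a2@(1,4) a3@(0,0) a4@(3,2) a5@(0,1) a6@(0,1) | pheromone: 1 2 0 0 0 / 0 0 0 0 3 / 1 0 0 0 0 / 0 0 5 0 0 / 0 0 0 0 0 / 0 0 0 0 0
t=2: a0@(1,4) a1@(1,4) a2@(1,4) a3@(1,4) a4@(3,2) a5@(0,1) a6@(0,1) | pheromone: 0 3 0 0 0 / 0 0 0 0 6 / 0 0 0 0 0 / 0 0 5 0 0 / 0 0 0 0 0 / 0 0 0 0 0
t=3: a0@(1,4) a1@(1,4) a2@(1,4) a3@(1,4) a4@(3,2) a5@(0,1) a6@(0,1) | pheromone: 0 4 0 0 0 / 0 0 0 0 9 / 0 0 0 0 0 / 0 0 5 0 0 / 0 0 0 0 0 / 0 0 0 0 0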